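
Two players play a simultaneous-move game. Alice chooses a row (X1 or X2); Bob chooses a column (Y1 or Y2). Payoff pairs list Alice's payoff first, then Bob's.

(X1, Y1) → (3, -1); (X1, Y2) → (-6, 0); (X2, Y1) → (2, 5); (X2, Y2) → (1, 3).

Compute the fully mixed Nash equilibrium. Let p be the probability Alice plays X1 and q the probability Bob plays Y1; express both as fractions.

p = 2/3, q = 7/8

In a mixed NE each player is indifferent between their pure strategies, so the opponent's mix sets the indifference.
Bob indifferent between Y1 and Y2: p·(-1) + (1−p)·5 = p·0 + (1−p)·3 ⟹ 5 + (-6)p = 3 + (-3)p ⟹ p = 2/3.
Alice indifferent between X1 and X2: q·3 + (1−q)·(-6) = q·2 + (1−q)·1 ⟹ (-6) + 9q = 1 + 1q ⟹ q = 7/8.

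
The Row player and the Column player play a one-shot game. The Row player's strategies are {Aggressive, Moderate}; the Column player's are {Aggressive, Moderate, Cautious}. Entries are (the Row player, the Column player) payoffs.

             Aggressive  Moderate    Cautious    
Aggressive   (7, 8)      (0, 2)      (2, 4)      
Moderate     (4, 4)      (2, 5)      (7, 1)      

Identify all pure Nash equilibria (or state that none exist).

Check mutual best responses: a cell is a NE iff neither player can gain by unilaterally deviating.
The Row player's best responses — vs Aggressive: Aggressive (payoff 7); vs Moderate: Moderate (payoff 2); vs Cautious: Moderate (payoff 7).
The Column player's best responses — vs Aggressive: Aggressive (payoff 8); vs Moderate: Moderate (payoff 5).
Mutual best responses occur at (Aggressive, Aggressive) and (Moderate, Moderate); at each, neither player gains by switching.

(Aggressive, Aggressive) and (Moderate, Moderate)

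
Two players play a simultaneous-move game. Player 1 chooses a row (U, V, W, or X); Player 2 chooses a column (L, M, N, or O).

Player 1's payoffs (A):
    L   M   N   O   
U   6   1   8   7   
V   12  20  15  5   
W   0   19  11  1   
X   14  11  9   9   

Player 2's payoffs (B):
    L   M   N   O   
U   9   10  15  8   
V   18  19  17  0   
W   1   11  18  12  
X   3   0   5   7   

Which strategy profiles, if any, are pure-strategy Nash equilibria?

A profile is a Nash equilibrium when each player is best-responding to the other.
Player 1's best responses — vs L: X (payoff 14); vs M: V (payoff 20); vs N: V (payoff 15); vs O: X (payoff 9).
Player 2's best responses — vs U: N (payoff 15); vs V: M (payoff 19); vs W: N (payoff 18); vs X: O (payoff 7).
Mutual best responses occur at (V, M) and (X, O); at each, neither player gains by switching.

(V, M) and (X, O)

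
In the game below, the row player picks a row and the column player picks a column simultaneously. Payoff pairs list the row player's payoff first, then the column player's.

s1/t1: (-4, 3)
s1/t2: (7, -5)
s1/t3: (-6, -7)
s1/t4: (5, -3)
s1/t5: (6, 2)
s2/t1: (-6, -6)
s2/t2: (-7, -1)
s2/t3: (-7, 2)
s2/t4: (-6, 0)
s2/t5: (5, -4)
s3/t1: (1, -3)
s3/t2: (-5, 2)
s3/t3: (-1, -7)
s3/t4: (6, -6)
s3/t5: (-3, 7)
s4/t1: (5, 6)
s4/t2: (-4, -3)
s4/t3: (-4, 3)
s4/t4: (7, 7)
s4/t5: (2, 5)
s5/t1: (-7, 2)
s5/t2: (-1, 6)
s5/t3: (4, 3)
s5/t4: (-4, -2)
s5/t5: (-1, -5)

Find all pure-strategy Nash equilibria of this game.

(s4, t4)

Check mutual best responses: a cell is a NE iff neither player can gain by unilaterally deviating.
The row player's best responses — vs t1: s4 (payoff 5); vs t2: s1 (payoff 7); vs t3: s5 (payoff 4); vs t4: s4 (payoff 7); vs t5: s1 (payoff 6).
The column player's best responses — vs s1: t1 (payoff 3); vs s2: t3 (payoff 2); vs s3: t5 (payoff 7); vs s4: t4 (payoff 7); vs s5: t2 (payoff 6).
The only mutual best response is (s4, t4); neither player gains by switching there.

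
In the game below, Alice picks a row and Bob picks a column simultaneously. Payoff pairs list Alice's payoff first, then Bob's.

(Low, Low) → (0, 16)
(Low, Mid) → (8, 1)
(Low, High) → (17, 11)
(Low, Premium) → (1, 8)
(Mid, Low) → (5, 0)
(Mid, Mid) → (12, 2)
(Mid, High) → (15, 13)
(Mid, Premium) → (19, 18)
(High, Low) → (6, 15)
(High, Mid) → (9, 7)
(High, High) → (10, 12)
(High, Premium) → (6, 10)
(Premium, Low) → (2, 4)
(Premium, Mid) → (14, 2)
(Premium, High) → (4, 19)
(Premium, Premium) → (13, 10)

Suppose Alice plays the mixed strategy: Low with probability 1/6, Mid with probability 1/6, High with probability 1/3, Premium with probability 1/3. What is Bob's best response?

Bob's best reply maximizes expected payoff against the mix.
Low: (1/6)·16 + (1/6)·0 + (1/3)·15 + (1/3)·4 = 9
Mid: (1/6)·1 + (1/6)·2 + (1/3)·7 + (1/3)·2 = 7/2
High: (1/6)·11 + (1/6)·13 + (1/3)·12 + (1/3)·19 = 43/3
Premium: (1/6)·8 + (1/6)·18 + (1/3)·10 + (1/3)·10 = 11
Highest expected payoff is 43/3, from High.

High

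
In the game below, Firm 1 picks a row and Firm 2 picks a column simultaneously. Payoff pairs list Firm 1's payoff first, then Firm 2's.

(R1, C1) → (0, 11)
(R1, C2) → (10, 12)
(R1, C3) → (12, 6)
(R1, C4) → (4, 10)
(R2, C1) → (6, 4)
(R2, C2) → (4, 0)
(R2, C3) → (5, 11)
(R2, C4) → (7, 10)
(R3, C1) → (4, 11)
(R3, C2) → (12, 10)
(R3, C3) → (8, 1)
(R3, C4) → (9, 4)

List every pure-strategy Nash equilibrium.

None

A profile is a Nash equilibrium when each player is best-responding to the other.
Firm 1's best responses — vs C1: R2 (payoff 6); vs C2: R3 (payoff 12); vs C3: R1 (payoff 12); vs C4: R3 (payoff 9).
Firm 2's best responses — vs R1: C2 (payoff 12); vs R2: C3 (payoff 11); vs R3: C1 (payoff 11).
No cell has both players best-responding. For instance, Firm 1's best reply to C2 is R3, but against R3 Firm 2 prefers C1 over C2.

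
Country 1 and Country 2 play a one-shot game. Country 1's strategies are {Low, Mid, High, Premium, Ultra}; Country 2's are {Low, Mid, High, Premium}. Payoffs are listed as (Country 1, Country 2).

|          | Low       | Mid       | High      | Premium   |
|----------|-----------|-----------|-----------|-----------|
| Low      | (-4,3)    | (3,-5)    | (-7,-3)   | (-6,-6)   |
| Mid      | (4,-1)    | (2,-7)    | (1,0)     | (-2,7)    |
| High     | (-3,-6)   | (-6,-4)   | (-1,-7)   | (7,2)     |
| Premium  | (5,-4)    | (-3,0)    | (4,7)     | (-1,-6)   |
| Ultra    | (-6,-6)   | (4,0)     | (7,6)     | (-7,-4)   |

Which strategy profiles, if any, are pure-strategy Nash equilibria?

(High, Premium) and (Ultra, High)

Find each player's best response to every opponent strategy; NE are the intersections.
Country 1's best responses — vs Low: Premium (payoff 5); vs Mid: Ultra (payoff 4); vs High: Ultra (payoff 7); vs Premium: High (payoff 7).
Country 2's best responses — vs Low: Low (payoff 3); vs Mid: Premium (payoff 7); vs High: Premium (payoff 2); vs Premium: High (payoff 7); vs Ultra: High (payoff 6).
Mutual best responses occur at (High, Premium) and (Ultra, High); at each, neither player gains by switching.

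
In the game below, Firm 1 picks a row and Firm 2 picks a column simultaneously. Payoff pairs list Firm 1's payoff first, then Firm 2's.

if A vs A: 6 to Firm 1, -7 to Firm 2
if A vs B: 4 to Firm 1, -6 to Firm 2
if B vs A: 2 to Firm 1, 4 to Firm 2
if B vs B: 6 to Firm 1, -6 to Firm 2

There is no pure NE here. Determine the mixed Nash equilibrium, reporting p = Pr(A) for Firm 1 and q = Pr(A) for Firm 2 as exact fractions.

p = 10/11, q = 1/3

Each player's mixing probability is pinned down by making the *other* player indifferent.
Firm 2 indifferent between A and B: p·(-7) + (1−p)·4 = p·(-6) + (1−p)·(-6) ⟹ 4 + (-11)p = (-6) + 0p ⟹ p = 10/11.
Firm 1 indifferent between A and B: q·6 + (1−q)·4 = q·2 + (1−q)·6 ⟹ 4 + 2q = 6 + (-4)q ⟹ q = 1/3.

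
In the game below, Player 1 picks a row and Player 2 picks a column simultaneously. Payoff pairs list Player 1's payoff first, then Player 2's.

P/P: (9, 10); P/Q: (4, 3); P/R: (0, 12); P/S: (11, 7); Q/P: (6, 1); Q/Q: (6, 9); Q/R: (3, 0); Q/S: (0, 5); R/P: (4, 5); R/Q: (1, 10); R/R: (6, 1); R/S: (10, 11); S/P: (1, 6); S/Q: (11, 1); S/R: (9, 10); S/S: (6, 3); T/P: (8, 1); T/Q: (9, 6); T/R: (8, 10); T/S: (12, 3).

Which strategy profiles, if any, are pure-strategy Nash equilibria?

Check mutual best responses: a cell is a NE iff neither player can gain by unilaterally deviating.
Player 1's best responses — vs P: P (payoff 9); vs Q: S (payoff 11); vs R: S (payoff 9); vs S: T (payoff 12).
Player 2's best responses — vs P: R (payoff 12); vs Q: Q (payoff 9); vs R: S (payoff 11); vs S: R (payoff 10); vs T: R (payoff 10).
The only mutual best response is (S, R); neither player gains by switching there.

(S, R)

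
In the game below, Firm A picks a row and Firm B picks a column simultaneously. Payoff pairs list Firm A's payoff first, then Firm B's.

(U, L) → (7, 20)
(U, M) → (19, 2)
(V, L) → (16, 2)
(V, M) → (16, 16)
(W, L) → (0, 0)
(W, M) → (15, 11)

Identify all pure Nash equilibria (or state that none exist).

Check mutual best responses: a cell is a NE iff neither player can gain by unilaterally deviating.
Firm A's best responses — vs L: V (payoff 16); vs M: U (payoff 19).
Firm B's best responses — vs U: L (payoff 20); vs V: M (payoff 16); vs W: M (payoff 11).
No cell has both players best-responding. For instance, Firm A's best reply to L is V, but against V Firm B prefers M over L.

There is no pure-strategy Nash equilibrium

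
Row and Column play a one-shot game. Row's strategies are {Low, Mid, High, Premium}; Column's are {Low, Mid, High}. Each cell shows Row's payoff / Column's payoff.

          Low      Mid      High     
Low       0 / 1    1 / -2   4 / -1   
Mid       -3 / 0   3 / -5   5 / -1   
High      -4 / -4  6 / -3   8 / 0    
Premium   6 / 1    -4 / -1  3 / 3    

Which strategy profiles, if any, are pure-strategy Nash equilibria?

Find each player's best response to every opponent strategy; NE are the intersections.
Row's best responses — vs Low: Premium (payoff 6); vs Mid: High (payoff 6); vs High: High (payoff 8).
Column's best responses — vs Low: Low (payoff 1); vs Mid: Low (payoff 0); vs High: High (payoff 0); vs Premium: High (payoff 3).
The only mutual best response is (High, High); neither player gains by switching there.

(High, High)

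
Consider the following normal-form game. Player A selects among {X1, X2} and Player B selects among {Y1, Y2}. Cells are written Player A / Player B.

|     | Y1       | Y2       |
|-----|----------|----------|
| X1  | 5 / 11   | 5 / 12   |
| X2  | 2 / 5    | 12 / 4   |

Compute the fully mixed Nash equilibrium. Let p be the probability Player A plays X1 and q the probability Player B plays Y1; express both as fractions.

Each player's mixing probability is pinned down by making the *other* player indifferent.
Player B indifferent between Y1 and Y2: p·11 + (1−p)·5 = p·12 + (1−p)·4 ⟹ 5 + 6p = 4 + 8p ⟹ p = 1/2.
Player A indifferent between X1 and X2: q·5 + (1−q)·5 = q·2 + (1−q)·12 ⟹ 5 + 0q = 12 + (-10)q ⟹ q = 7/10.

p = 1/2, q = 7/10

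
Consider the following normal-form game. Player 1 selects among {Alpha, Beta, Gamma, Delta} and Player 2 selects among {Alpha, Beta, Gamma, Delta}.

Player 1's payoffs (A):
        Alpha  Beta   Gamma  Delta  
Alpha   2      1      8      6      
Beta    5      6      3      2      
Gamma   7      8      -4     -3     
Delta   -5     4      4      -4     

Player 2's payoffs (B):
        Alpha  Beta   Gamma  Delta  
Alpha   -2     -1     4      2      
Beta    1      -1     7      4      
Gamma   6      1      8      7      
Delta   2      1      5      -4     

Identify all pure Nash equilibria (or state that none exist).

Check mutual best responses: a cell is a NE iff neither player can gain by unilaterally deviating.
Player 1's best responses — vs Alpha: Gamma (payoff 7); vs Beta: Gamma (payoff 8); vs Gamma: Alpha (payoff 8); vs Delta: Alpha (payoff 6).
Player 2's best responses — vs Alpha: Gamma (payoff 4); vs Beta: Gamma (payoff 7); vs Gamma: Gamma (payoff 8); vs Delta: Gamma (payoff 5).
The only mutual best response is (Alpha, Gamma); neither player gains by switching there.

(Alpha, Gamma)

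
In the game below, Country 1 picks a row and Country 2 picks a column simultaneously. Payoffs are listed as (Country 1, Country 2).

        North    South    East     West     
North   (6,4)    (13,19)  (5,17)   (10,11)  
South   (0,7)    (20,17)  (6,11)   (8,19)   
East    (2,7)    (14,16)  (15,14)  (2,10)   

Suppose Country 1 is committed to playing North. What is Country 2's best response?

South

With Country 1 fixed at North, Country 2's payoffs are: North → 4, South → 19, East → 17, West → 11.
The maximum is 19, achieved by South.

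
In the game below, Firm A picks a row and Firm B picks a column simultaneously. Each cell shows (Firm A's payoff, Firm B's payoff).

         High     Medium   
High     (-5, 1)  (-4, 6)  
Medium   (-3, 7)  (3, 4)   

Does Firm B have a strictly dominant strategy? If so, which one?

A strategy is strictly dominant if it gives Firm B a strictly higher payoff than every other strategy, against every choice by the opponent.
High is not dominant: against High, Medium gives 6 > 1.
Medium is not dominant: against Medium, High gives 7 > 4.
No single strategy is best against every opponent action.

None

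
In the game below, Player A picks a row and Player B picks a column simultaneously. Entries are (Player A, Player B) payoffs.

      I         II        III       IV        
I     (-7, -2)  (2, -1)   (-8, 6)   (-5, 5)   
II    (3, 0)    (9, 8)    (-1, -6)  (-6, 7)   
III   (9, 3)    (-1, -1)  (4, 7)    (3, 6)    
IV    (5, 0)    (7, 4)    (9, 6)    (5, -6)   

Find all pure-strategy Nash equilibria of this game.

Check mutual best responses: a cell is a NE iff neither player can gain by unilaterally deviating.
Player A's best responses — vs I: III (payoff 9); vs II: II (payoff 9); vs III: IV (payoff 9); vs IV: IV (payoff 5).
Player B's best responses — vs I: III (payoff 6); vs II: II (payoff 8); vs III: III (payoff 7); vs IV: III (payoff 6).
Mutual best responses occur at (II, II) and (IV, III); at each, neither player gains by switching.

(II, II) and (IV, III)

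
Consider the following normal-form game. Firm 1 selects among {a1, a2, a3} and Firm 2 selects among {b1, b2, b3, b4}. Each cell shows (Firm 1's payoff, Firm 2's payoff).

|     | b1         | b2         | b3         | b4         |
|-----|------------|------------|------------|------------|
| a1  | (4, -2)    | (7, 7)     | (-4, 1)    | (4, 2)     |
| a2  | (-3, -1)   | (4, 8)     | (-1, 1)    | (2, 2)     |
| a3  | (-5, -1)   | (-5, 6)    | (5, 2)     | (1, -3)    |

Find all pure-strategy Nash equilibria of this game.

(a1, b2)

Find each player's best response to every opponent strategy; NE are the intersections.
Firm 1's best responses — vs b1: a1 (payoff 4); vs b2: a1 (payoff 7); vs b3: a3 (payoff 5); vs b4: a1 (payoff 4).
Firm 2's best responses — vs a1: b2 (payoff 7); vs a2: b2 (payoff 8); vs a3: b2 (payoff 6).
The only mutual best response is (a1, b2); neither player gains by switching there.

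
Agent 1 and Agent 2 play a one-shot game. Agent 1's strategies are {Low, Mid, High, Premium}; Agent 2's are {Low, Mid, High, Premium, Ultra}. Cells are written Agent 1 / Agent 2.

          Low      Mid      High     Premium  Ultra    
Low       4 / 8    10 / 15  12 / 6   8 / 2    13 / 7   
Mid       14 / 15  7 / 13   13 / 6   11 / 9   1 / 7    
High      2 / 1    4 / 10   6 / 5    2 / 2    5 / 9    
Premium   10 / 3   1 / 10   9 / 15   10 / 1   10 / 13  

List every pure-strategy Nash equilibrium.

(Low, Mid) and (Mid, Low)

Find each player's best response to every opponent strategy; NE are the intersections.
Agent 1's best responses — vs Low: Mid (payoff 14); vs Mid: Low (payoff 10); vs High: Mid (payoff 13); vs Premium: Mid (payoff 11); vs Ultra: Low (payoff 13).
Agent 2's best responses — vs Low: Mid (payoff 15); vs Mid: Low (payoff 15); vs High: Mid (payoff 10); vs Premium: High (payoff 15).
Mutual best responses occur at (Low, Mid) and (Mid, Low); at each, neither player gains by switching.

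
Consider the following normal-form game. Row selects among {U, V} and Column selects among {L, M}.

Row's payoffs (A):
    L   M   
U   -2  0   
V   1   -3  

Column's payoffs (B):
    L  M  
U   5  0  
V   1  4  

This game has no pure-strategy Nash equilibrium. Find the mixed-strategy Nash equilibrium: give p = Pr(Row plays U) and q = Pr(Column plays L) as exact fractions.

In a mixed NE each player is indifferent between their pure strategies, so the opponent's mix sets the indifference.
Column indifferent between L and M: p·5 + (1−p)·1 = p·0 + (1−p)·4 ⟹ 1 + 4p = 4 + (-4)p ⟹ p = 3/8.
Row indifferent between U and V: q·(-2) + (1−q)·0 = q·1 + (1−q)·(-3) ⟹ 0 + (-2)q = (-3) + 4q ⟹ q = 1/2.

p = 3/8, q = 1/2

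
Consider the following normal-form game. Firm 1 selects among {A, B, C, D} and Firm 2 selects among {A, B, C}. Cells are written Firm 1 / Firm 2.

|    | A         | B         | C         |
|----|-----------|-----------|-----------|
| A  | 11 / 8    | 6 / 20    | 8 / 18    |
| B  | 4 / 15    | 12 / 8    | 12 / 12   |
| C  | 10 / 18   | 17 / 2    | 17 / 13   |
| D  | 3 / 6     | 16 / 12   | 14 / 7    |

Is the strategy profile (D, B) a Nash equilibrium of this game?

Holding Firm 2 at B: Firm 1 gets 16 from D but could get 17 by switching to C. Firm 1 has a profitable deviation.

No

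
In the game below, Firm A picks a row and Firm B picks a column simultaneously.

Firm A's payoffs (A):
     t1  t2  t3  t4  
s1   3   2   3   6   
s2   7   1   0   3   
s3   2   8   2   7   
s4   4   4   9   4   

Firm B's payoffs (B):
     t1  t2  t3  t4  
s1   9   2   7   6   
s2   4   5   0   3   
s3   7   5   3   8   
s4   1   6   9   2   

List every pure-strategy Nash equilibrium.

Find each player's best response to every opponent strategy; NE are the intersections.
Firm A's best responses — vs t1: s2 (payoff 7); vs t2: s3 (payoff 8); vs t3: s4 (payoff 9); vs t4: s3 (payoff 7).
Firm B's best responses — vs s1: t1 (payoff 9); vs s2: t2 (payoff 5); vs s3: t4 (payoff 8); vs s4: t3 (payoff 9).
Mutual best responses occur at (s3, t4) and (s4, t3); at each, neither player gains by switching.

(s3, t4) and (s4, t3)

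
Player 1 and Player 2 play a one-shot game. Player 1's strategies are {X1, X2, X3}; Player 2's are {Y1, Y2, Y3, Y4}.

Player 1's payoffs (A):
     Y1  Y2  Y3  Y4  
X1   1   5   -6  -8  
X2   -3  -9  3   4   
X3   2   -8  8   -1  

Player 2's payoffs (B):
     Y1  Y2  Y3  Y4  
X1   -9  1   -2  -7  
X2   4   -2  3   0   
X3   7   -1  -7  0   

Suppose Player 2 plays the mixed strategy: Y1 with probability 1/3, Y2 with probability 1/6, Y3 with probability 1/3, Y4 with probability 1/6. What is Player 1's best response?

X3

Compute Player 1's expected payoff from each pure strategy against the given mix.
X1: (1/3)·1 + (1/6)·5 + (1/3)·(-6) + (1/6)·(-8) = -13/6
X2: (1/3)·(-3) + (1/6)·(-9) + (1/3)·3 + (1/6)·4 = -5/6
X3: (1/3)·2 + (1/6)·(-8) + (1/3)·8 + (1/6)·(-1) = 11/6
Highest expected payoff is 11/6, from X3.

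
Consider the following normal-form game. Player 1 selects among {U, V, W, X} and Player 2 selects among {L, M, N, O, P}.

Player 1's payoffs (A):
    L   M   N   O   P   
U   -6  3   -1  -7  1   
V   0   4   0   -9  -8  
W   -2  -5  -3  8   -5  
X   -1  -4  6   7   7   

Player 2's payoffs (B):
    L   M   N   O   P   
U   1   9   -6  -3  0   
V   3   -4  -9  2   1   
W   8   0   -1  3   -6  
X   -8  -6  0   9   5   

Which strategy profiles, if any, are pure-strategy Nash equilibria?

Find each player's best response to every opponent strategy; NE are the intersections.
Player 1's best responses — vs L: V (payoff 0); vs M: V (payoff 4); vs N: X (payoff 6); vs O: W (payoff 8); vs P: X (payoff 7).
Player 2's best responses — vs U: M (payoff 9); vs V: L (payoff 3); vs W: L (payoff 8); vs X: O (payoff 9).
The only mutual best response is (V, L); neither player gains by switching there.

(V, L)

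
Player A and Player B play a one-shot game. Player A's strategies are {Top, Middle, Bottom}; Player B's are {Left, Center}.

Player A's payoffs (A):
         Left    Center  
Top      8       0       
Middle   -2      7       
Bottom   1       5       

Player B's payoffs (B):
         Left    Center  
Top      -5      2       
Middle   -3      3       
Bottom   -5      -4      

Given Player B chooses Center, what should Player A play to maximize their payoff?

With Player B fixed at Center, Player A's payoffs are: Top → 0, Middle → 7, Bottom → 5.
The maximum is 7, achieved by Middle.

Middle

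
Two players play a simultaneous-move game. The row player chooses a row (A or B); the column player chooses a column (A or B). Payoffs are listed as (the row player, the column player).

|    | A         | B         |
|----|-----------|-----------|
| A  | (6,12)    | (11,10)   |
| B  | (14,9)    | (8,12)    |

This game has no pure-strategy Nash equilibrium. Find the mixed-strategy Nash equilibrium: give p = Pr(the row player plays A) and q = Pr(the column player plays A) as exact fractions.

p = 3/5, q = 3/11

Each player's mixing probability is pinned down by making the *other* player indifferent.
The column player indifferent between A and B: p·12 + (1−p)·9 = p·10 + (1−p)·12 ⟹ 9 + 3p = 12 + (-2)p ⟹ p = 3/5.
The row player indifferent between A and B: q·6 + (1−q)·11 = q·14 + (1−q)·8 ⟹ 11 + (-5)q = 8 + 6q ⟹ q = 3/11.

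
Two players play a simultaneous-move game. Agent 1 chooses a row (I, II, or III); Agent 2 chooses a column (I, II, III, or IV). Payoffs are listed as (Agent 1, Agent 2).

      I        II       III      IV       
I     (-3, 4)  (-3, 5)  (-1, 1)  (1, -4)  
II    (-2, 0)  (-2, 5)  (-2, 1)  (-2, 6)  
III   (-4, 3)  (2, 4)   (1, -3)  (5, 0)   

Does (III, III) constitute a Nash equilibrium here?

No

Holding Agent 2 at III: Agent 1 gets 1 from III, versus -1 from I, -2 from II. No profitable deviation for Agent 1.
Holding Agent 1 at III: Agent 2 gets -3 from III but could get 4 by switching to II. Agent 2 has a profitable deviation.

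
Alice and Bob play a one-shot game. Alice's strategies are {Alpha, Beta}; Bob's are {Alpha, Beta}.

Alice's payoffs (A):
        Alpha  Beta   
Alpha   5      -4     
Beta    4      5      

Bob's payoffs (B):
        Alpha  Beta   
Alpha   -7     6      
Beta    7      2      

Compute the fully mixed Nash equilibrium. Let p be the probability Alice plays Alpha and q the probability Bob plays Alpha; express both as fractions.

p = 5/18, q = 9/10

In a mixed NE each player is indifferent between their pure strategies, so the opponent's mix sets the indifference.
Bob indifferent between Alpha and Beta: p·(-7) + (1−p)·7 = p·6 + (1−p)·2 ⟹ 7 + (-14)p = 2 + 4p ⟹ p = 5/18.
Alice indifferent between Alpha and Beta: q·5 + (1−q)·(-4) = q·4 + (1−q)·5 ⟹ (-4) + 9q = 5 + (-1)q ⟹ q = 9/10.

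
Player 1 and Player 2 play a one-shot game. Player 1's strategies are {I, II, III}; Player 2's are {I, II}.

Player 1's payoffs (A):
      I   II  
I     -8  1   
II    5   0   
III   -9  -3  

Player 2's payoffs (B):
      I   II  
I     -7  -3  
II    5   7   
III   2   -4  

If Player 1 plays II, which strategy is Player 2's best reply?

With Player 1 fixed at II, Player 2's payoffs are: I → 5, II → 7.
The maximum is 7, achieved by II.

II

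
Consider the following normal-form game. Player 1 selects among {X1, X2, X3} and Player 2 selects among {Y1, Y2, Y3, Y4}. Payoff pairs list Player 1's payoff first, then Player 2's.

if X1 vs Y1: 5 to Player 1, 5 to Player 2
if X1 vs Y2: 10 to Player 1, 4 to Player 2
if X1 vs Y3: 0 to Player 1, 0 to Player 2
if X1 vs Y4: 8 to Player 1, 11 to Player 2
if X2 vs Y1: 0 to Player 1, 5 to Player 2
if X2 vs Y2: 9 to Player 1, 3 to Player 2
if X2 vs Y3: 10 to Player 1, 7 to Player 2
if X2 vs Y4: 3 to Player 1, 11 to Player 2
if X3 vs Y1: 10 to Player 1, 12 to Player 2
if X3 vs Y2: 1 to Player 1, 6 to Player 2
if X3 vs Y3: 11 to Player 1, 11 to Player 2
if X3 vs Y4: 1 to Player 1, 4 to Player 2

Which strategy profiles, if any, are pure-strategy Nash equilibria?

(X1, Y4) and (X3, Y1)

Find each player's best response to every opponent strategy; NE are the intersections.
Player 1's best responses — vs Y1: X3 (payoff 10); vs Y2: X1 (payoff 10); vs Y3: X3 (payoff 11); vs Y4: X1 (payoff 8).
Player 2's best responses — vs X1: Y4 (payoff 11); vs X2: Y4 (payoff 11); vs X3: Y1 (payoff 12).
Mutual best responses occur at (X1, Y4) and (X3, Y1); at each, neither player gains by switching.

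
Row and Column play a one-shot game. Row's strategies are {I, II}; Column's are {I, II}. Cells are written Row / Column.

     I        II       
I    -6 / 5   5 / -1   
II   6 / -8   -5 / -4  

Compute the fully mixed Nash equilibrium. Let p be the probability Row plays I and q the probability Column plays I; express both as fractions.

p = 2/5, q = 5/11

In a mixed NE each player is indifferent between their pure strategies, so the opponent's mix sets the indifference.
Column indifferent between I and II: p·5 + (1−p)·(-8) = p·(-1) + (1−p)·(-4) ⟹ (-8) + 13p = (-4) + 3p ⟹ p = 2/5.
Row indifferent between I and II: q·(-6) + (1−q)·5 = q·6 + (1−q)·(-5) ⟹ 5 + (-11)q = (-5) + 11q ⟹ q = 5/11.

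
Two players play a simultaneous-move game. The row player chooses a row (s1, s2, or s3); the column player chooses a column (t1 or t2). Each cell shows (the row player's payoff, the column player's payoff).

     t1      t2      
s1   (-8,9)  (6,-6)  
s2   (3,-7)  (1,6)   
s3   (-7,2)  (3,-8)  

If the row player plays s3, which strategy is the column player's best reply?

With the row player fixed at s3, the column player's payoffs are: t1 → 2, t2 → -8.
The maximum is 2, achieved by t1.

t1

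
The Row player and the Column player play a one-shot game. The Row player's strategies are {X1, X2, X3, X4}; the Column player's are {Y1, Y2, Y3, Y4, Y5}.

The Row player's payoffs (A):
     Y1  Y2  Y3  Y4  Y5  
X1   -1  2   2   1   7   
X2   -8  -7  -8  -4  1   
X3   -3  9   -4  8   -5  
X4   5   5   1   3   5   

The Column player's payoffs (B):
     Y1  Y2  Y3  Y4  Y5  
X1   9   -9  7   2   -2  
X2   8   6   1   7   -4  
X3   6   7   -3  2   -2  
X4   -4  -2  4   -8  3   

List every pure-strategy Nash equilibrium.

Check mutual best responses: a cell is a NE iff neither player can gain by unilaterally deviating.
The Row player's best responses — vs Y1: X4 (payoff 5); vs Y2: X3 (payoff 9); vs Y3: X1 (payoff 2); vs Y4: X3 (payoff 8); vs Y5: X1 (payoff 7).
The Column player's best responses — vs X1: Y1 (payoff 9); vs X2: Y1 (payoff 8); vs X3: Y2 (payoff 7); vs X4: Y3 (payoff 4).
The only mutual best response is (X3, Y2); neither player gains by switching there.

(X3, Y2)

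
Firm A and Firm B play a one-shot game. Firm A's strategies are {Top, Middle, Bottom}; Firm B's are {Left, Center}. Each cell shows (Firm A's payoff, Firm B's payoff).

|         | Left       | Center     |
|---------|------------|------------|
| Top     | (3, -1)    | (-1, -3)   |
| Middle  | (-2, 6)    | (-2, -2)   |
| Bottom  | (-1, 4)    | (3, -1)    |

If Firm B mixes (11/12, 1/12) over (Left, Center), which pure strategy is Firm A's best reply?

Compute Firm A's expected payoff from each pure strategy against the given mix.
Top: (11/12)·3 + (1/12)·(-1) = 8/3
Middle: (11/12)·(-2) + (1/12)·(-2) = -2
Bottom: (11/12)·(-1) + (1/12)·3 = -2/3
Highest expected payoff is 8/3, from Top.

Top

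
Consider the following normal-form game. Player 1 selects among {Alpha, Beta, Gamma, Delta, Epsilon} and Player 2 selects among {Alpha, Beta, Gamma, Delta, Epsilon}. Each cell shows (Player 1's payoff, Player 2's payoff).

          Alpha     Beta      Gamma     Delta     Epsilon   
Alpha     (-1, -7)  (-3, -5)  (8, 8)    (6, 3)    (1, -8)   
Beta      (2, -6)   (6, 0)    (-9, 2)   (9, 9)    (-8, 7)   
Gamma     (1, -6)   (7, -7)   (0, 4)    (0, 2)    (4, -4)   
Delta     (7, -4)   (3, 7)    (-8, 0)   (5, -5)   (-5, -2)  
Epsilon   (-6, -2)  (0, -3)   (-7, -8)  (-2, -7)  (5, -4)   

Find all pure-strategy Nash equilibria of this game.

Check mutual best responses: a cell is a NE iff neither player can gain by unilaterally deviating.
Player 1's best responses — vs Alpha: Delta (payoff 7); vs Beta: Gamma (payoff 7); vs Gamma: Alpha (payoff 8); vs Delta: Beta (payoff 9); vs Epsilon: Epsilon (payoff 5).
Player 2's best responses — vs Alpha: Gamma (payoff 8); vs Beta: Delta (payoff 9); vs Gamma: Gamma (payoff 4); vs Delta: Beta (payoff 7); vs Epsilon: Alpha (payoff -2).
Mutual best responses occur at (Alpha, Gamma) and (Beta, Delta); at each, neither player gains by switching.

(Alpha, Gamma) and (Beta, Delta)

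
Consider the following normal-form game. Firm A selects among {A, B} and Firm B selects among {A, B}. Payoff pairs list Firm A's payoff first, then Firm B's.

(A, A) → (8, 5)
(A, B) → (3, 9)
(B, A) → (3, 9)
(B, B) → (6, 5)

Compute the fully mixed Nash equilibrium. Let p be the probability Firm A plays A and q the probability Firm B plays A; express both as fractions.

p = 1/2, q = 3/8

In a mixed NE each player is indifferent between their pure strategies, so the opponent's mix sets the indifference.
Firm B indifferent between A and B: p·5 + (1−p)·9 = p·9 + (1−p)·5 ⟹ 9 + (-4)p = 5 + 4p ⟹ p = 1/2.
Firm A indifferent between A and B: q·8 + (1−q)·3 = q·3 + (1−q)·6 ⟹ 3 + 5q = 6 + (-3)q ⟹ q = 3/8.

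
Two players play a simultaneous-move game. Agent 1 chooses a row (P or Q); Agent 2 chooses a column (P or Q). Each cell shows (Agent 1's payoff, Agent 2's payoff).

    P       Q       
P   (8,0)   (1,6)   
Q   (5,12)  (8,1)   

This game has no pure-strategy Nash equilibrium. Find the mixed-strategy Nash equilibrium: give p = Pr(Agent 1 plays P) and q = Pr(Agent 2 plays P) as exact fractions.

p = 11/17, q = 7/10

In a mixed NE each player is indifferent between their pure strategies, so the opponent's mix sets the indifference.
Agent 2 indifferent between P and Q: p·0 + (1−p)·12 = p·6 + (1−p)·1 ⟹ 12 + (-12)p = 1 + 5p ⟹ p = 11/17.
Agent 1 indifferent between P and Q: q·8 + (1−q)·1 = q·5 + (1−q)·8 ⟹ 1 + 7q = 8 + (-3)q ⟹ q = 7/10.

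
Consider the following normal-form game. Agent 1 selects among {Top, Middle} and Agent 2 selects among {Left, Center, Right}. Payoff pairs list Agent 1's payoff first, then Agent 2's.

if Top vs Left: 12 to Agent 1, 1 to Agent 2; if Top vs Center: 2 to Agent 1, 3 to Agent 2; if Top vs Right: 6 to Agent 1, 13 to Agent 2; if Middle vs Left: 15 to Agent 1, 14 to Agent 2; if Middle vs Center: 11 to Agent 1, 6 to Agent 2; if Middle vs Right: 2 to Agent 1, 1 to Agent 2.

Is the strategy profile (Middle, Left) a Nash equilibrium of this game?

Holding Agent 2 at Left: Agent 1 gets 15 from Middle, versus 12 from Top. No profitable deviation for Agent 1.
Holding Agent 1 at Middle: Agent 2 gets 14 from Left, versus 6 from Center, 1 from Right. No profitable deviation for Agent 2 either.

Yes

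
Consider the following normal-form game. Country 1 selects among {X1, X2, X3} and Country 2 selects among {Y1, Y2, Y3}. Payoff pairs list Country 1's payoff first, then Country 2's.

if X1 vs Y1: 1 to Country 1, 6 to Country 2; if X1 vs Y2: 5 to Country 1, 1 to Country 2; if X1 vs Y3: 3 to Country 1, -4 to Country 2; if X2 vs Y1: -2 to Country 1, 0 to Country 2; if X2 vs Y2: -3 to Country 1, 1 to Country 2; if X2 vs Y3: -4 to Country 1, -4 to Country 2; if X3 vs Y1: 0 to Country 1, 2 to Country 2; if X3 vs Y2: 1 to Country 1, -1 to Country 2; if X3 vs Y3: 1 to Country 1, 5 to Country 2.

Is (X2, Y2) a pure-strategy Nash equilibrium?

Holding Country 2 at Y2: Country 1 gets -3 from X2 but could get 5 by switching to X1. Country 1 has a profitable deviation.

No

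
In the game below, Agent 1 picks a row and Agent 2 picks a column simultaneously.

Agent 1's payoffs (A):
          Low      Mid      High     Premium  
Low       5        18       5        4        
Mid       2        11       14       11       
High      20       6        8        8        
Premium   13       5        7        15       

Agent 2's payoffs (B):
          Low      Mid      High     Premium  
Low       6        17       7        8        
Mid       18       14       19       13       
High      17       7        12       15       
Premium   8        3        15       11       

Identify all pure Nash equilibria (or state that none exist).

Find each player's best response to every opponent strategy; NE are the intersections.
Agent 1's best responses — vs Low: High (payoff 20); vs Mid: Low (payoff 18); vs High: Mid (payoff 14); vs Premium: Premium (payoff 15).
Agent 2's best responses — vs Low: Mid (payoff 17); vs Mid: High (payoff 19); vs High: Low (payoff 17); vs Premium: High (payoff 15).
Mutual best responses occur at (Low, Mid), (Mid, High), and (High, Low); at each, neither player gains by switching.

(Low, Mid), (Mid, High), and (High, Low)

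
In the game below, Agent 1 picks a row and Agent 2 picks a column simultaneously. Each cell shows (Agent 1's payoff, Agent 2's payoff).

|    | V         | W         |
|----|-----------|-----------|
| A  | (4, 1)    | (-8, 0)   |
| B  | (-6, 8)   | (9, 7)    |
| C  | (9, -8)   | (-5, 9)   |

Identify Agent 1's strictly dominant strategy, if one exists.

No strictly dominant strategy

Check whether one of Agent 1's strategies beats all alternatives regardless of what the opponent does.
A is not dominant: against V, C gives 9 > 4.
B is not dominant: against V, A gives 4 > -6.
C is not dominant: against W, B gives 9 > -5.
No single strategy is best against every opponent action.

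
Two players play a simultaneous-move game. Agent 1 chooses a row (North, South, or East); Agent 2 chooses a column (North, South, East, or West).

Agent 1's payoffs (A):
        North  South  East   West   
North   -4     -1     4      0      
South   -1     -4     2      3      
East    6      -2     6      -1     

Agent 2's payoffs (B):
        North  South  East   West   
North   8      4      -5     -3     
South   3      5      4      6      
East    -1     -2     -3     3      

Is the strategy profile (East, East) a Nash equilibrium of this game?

Holding Agent 2 at East: Agent 1 gets 6 from East, versus 4 from North, 2 from South. No profitable deviation for Agent 1.
Holding Agent 1 at East: Agent 2 gets -3 from East but could get 3 by switching to West. Agent 2 has a profitable deviation.

No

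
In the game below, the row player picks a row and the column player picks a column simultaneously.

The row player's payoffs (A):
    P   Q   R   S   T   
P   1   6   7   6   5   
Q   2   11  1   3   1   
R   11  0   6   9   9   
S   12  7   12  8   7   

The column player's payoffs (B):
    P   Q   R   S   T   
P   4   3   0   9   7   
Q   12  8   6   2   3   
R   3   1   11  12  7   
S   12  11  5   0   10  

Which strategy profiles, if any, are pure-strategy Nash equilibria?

(R, S) and (S, P)

Find each player's best response to every opponent strategy; NE are the intersections.
The row player's best responses — vs P: S (payoff 12); vs Q: Q (payoff 11); vs R: S (payoff 12); vs S: R (payoff 9); vs T: R (payoff 9).
The column player's best responses — vs P: S (payoff 9); vs Q: P (payoff 12); vs R: S (payoff 12); vs S: P (payoff 12).
Mutual best responses occur at (R, S) and (S, P); at each, neither player gains by switching.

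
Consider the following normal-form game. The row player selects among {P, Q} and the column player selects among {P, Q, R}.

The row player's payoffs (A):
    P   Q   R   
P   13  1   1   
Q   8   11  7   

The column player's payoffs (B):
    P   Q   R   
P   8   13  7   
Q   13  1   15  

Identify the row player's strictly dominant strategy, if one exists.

A strategy is strictly dominant if it gives the row player a strictly higher payoff than every other strategy, against every choice by the opponent.
P is not dominant: against Q, Q gives 11 > 1.
Q is not dominant: against P, P gives 13 > 8.
No single strategy is best against every opponent action.

None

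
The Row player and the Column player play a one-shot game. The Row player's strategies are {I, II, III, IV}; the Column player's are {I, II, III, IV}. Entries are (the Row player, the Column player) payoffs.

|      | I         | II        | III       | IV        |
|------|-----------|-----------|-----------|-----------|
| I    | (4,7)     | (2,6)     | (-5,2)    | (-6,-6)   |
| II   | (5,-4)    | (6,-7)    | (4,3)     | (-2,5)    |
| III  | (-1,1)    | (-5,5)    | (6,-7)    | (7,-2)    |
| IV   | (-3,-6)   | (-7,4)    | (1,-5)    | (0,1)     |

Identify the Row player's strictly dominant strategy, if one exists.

None

Check whether one of the Row player's strategies beats all alternatives regardless of what the opponent does.
I is not dominant: against I, II gives 5 > 4.
II is not dominant: against III, III gives 6 > 4.
III is not dominant: against I, I gives 4 > -1.
IV is not dominant: against I, I gives 4 > -3.
No single strategy is best against every opponent action.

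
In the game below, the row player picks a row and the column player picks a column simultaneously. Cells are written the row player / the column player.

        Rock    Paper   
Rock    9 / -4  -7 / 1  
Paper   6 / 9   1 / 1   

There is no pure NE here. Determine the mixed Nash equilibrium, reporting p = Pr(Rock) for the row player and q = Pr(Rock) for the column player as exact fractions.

p = 8/13, q = 8/11

In a mixed NE each player is indifferent between their pure strategies, so the opponent's mix sets the indifference.
The column player indifferent between Rock and Paper: p·(-4) + (1−p)·9 = p·1 + (1−p)·1 ⟹ 9 + (-13)p = 1 + 0p ⟹ p = 8/13.
The row player indifferent between Rock and Paper: q·9 + (1−q)·(-7) = q·6 + (1−q)·1 ⟹ (-7) + 16q = 1 + 5q ⟹ q = 8/11.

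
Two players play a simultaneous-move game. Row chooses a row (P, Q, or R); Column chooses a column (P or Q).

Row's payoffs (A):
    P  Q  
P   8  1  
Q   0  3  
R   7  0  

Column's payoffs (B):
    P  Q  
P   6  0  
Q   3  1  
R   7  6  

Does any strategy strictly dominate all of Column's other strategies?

P

Check whether one of Column's strategies beats all alternatives regardless of what the opponent does.
P strictly dominates: vs P: 6 > 0; vs Q: 3 > 1; vs R: 7 > 6.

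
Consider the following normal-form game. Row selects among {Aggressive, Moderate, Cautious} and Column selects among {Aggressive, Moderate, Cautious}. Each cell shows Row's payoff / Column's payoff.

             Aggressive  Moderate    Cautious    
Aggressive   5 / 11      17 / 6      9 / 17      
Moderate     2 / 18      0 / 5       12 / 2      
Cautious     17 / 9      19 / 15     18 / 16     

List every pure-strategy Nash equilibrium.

Find each player's best response to every opponent strategy; NE are the intersections.
Row's best responses — vs Aggressive: Cautious (payoff 17); vs Moderate: Cautious (payoff 19); vs Cautious: Cautious (payoff 18).
Column's best responses — vs Aggressive: Cautious (payoff 17); vs Moderate: Aggressive (payoff 18); vs Cautious: Cautious (payoff 16).
The only mutual best response is (Cautious, Cautious); neither player gains by switching there.

(Cautious, Cautious)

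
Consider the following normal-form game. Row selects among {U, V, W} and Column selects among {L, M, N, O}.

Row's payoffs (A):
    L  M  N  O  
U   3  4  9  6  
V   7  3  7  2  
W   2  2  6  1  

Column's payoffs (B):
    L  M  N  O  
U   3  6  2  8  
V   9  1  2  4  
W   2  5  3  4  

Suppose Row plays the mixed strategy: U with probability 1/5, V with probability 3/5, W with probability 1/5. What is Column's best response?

L

Compute Column's expected payoff from each pure strategy against the given mix.
L: (1/5)·3 + (3/5)·9 + (1/5)·2 = 32/5
M: (1/5)·6 + (3/5)·1 + (1/5)·5 = 14/5
N: (1/5)·2 + (3/5)·2 + (1/5)·3 = 11/5
O: (1/5)·8 + (3/5)·4 + (1/5)·4 = 24/5
Highest expected payoff is 32/5, from L.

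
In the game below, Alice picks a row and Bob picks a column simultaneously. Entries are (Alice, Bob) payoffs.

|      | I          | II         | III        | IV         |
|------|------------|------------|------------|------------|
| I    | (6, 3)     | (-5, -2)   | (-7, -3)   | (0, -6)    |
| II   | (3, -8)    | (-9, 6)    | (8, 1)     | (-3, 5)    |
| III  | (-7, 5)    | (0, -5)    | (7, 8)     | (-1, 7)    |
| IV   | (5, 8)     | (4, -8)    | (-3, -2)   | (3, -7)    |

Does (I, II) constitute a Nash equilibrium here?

No

Holding Bob at II: Alice gets -5 from I but could get 4 by switching to IV. Alice has a profitable deviation.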